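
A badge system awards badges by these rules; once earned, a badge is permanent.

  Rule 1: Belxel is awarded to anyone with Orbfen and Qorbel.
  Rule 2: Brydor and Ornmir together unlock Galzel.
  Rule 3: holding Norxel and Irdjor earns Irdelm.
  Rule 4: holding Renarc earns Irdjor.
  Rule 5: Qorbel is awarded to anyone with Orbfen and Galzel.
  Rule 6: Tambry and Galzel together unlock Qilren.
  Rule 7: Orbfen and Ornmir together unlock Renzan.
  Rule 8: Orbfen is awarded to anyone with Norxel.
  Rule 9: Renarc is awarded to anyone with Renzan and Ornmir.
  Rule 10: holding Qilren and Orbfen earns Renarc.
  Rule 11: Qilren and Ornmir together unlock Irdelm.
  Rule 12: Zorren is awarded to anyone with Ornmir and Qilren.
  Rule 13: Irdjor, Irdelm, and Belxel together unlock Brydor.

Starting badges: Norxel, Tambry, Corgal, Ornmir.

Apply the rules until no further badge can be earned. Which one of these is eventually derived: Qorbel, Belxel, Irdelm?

With Norxel, Orbfen is earned (Rule 8).
With Orbfen and Ornmir, Renzan is earned (Rule 7).
With Renzan and Ornmir, Renarc is earned (Rule 9).
With Renarc, Irdjor is earned (Rule 4).
With Norxel and Irdjor, Irdelm is earned (Rule 3).
Qorbel would need Orbfen and Galzel (Rule 5), but Galzel is never earned. Belxel would need Orbfen and Qorbel (Rule 1), but Qorbel is never earned.

Irdelm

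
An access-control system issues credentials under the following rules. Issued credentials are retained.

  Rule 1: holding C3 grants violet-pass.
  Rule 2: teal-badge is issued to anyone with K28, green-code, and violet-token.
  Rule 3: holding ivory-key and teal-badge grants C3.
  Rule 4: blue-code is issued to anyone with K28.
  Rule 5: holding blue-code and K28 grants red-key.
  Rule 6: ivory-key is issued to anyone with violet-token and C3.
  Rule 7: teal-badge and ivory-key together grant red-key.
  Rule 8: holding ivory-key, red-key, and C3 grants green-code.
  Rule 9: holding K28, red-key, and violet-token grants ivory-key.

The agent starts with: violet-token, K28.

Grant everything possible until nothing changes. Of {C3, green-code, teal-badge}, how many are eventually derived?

0

C3 would need ivory-key and teal-badge (Rule 3), but teal-badge is never granted.
green-code would need ivory-key, red-key, and C3 (Rule 8), but C3 is never granted.
teal-badge would need K28, green-code, and violet-token (Rule 2), but green-code is never granted.
None of the 3 are reached.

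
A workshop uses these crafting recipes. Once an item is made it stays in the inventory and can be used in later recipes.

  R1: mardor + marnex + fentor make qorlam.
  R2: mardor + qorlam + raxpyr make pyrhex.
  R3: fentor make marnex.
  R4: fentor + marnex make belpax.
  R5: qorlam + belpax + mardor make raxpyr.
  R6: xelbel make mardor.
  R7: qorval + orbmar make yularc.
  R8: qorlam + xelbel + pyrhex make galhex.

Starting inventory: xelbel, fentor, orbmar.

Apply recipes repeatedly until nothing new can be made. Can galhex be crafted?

xelbel → mardor (R6).
Using R3, fentor makes marnex.
Using R1, mardor, marnex, and fentor make qorlam.
fentor + marnex → belpax (R4).
Using R5, qorlam, belpax, and mardor make raxpyr.
mardor + qorlam + raxpyr → pyrhex (R2).
qorlam + xelbel + pyrhex → galhex (R8).

Yes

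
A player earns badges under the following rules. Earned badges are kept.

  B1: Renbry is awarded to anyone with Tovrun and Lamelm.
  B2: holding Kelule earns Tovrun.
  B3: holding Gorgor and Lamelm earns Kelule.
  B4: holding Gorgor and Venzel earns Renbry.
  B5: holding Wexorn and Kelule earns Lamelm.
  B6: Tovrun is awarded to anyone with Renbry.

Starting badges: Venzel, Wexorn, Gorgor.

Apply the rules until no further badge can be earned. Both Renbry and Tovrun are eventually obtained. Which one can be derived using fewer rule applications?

Renbry: With Gorgor and Venzel, Renbry is earned (B4). [1 rule application]
Tovrun: With Gorgor and Venzel, Renbry is earned (B4). With Renbry, Tovrun is earned (B6). [2 rule applications]
Renbry needs fewer.

Renbry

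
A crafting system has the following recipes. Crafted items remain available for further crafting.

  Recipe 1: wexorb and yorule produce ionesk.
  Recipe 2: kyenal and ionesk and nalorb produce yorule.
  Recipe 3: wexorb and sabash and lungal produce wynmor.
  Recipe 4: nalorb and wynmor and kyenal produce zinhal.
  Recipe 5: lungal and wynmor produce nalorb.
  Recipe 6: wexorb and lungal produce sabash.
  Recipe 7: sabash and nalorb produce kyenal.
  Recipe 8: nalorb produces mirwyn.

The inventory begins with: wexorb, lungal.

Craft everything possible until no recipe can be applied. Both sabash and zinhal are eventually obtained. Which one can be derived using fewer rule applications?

sabash

sabash: Using Recipe 6, wexorb and lungal make sabash. [1 rule application]
zinhal: wexorb and lungal → sabash (Recipe 6). wexorb and sabash and lungal → wynmor (Recipe 3). Using Recipe 5, lungal and wynmor make nalorb. sabash and nalorb → kyenal (Recipe 7). Using Recipe 4, nalorb, wynmor, and kyenal make zinhal. [5 rule applications]
sabash needs fewer.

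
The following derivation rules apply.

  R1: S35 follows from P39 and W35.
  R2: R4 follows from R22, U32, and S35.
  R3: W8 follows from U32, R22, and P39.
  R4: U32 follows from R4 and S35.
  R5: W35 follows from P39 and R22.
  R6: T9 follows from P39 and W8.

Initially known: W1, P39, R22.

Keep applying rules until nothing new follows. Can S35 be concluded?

Yes

P39 and R22 hold, so W35 follows (R5).
From P39 and W35, R1 gives S35.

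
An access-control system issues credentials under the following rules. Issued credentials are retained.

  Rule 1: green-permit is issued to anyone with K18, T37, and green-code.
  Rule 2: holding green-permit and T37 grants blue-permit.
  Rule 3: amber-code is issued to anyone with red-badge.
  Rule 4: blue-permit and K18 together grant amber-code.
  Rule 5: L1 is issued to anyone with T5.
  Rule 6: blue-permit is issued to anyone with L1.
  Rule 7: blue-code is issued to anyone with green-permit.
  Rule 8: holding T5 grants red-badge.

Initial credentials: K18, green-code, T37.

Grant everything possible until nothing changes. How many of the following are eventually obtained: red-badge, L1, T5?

0

red-badge would need T5 (Rule 8), but T5 is never granted.
L1 would need T5 (Rule 5), but T5 is never granted.
No rule produces T5, and it is not given.
None of the 3 are reached.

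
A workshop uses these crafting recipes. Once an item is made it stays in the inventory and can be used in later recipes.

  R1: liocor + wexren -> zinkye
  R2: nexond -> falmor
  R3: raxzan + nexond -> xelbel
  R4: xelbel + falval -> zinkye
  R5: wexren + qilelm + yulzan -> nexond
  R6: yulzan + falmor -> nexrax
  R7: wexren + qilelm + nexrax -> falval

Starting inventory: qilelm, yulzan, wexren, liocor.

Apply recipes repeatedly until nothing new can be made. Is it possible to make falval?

Using R5, wexren, qilelm, and yulzan make nexond.
Using R2, nexond makes falmor.
Using R6, yulzan and falmor make nexrax.
wexren + qilelm + nexrax -> falval (R7).

Yes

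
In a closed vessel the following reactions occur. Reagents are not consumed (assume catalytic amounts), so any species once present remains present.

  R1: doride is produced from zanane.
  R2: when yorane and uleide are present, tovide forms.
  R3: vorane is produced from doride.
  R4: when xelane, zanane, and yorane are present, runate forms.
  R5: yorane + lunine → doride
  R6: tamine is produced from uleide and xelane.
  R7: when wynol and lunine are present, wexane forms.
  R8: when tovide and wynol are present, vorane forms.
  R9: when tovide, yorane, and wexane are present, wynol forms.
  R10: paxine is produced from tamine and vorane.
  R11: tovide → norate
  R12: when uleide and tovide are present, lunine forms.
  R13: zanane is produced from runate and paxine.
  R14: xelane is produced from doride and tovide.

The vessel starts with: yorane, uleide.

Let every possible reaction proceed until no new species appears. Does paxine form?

yorane and uleide present → tovide forms (R2).
uleide and tovide present → lunine forms (R12).
yorane and lunine present → doride forms (R5).
doride and tovide present → xelane forms (R14).
doride present → vorane forms (R3).
uleide and xelane present → tamine forms (R6).
tamine and vorane present → paxine forms (R10).

Yes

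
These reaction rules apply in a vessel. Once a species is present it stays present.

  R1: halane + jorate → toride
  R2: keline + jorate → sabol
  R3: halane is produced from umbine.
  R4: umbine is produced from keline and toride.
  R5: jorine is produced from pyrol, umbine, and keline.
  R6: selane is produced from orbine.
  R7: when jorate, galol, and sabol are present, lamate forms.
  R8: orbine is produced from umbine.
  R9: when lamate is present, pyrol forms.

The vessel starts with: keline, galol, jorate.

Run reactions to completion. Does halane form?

halane would need umbine (R3), but umbine never forms.

No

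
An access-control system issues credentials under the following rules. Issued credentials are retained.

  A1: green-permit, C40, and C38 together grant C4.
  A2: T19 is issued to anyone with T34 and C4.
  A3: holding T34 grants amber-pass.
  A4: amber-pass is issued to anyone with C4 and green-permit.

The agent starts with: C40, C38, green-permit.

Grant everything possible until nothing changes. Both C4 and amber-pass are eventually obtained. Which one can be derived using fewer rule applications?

C4: Holding green-permit, C40, and C38 grants C4 (A1). [1 rule application]
amber-pass: Holding green-permit, C40, and C38 grants C4 (A1). Holding C4 and green-permit grants amber-pass (A4). [2 rule applications]
C4 needs fewer.

C4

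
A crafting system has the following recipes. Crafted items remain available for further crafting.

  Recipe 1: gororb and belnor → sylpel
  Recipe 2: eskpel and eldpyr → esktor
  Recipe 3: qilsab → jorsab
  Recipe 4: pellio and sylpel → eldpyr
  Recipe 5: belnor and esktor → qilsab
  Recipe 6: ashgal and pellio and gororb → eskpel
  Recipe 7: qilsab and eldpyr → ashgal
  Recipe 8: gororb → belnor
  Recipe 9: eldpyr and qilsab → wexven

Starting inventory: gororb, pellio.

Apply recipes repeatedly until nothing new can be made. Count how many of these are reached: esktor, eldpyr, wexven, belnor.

2

Using Recipe 8, gororb makes belnor.
Using Recipe 1, gororb and belnor make sylpel.
pellio and sylpel → eldpyr (Recipe 4).
esktor would need eskpel and eldpyr (Recipe 2), but eskpel is never obtained.
eldpyr: reached.
wexven would need eldpyr and qilsab (Recipe 9), but qilsab is never obtained.
belnor: reached.
Reached: eldpyr and belnor — 2 of the 4.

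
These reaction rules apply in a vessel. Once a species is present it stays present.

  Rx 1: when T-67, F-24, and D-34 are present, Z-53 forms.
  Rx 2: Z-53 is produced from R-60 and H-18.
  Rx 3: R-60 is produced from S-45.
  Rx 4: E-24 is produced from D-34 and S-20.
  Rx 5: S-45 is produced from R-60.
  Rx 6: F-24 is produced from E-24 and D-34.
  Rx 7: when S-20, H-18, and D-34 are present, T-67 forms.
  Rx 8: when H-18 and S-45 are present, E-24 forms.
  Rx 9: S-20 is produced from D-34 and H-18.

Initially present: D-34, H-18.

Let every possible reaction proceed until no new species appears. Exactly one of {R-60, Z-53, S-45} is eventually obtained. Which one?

Z-53

D-34 and H-18 present → S-20 forms (Rx 9).
S-20, H-18, and D-34 present → T-67 forms (Rx 7).
D-34 and S-20 present → E-24 forms (Rx 4).
E-24 and D-34 present → F-24 forms (Rx 6).
T-67, F-24, and D-34 present → Z-53 forms (Rx 1).
S-45 would need R-60 (Rx 5), but R-60 never forms. R-60 would need S-45 (Rx 3), but S-45 never forms.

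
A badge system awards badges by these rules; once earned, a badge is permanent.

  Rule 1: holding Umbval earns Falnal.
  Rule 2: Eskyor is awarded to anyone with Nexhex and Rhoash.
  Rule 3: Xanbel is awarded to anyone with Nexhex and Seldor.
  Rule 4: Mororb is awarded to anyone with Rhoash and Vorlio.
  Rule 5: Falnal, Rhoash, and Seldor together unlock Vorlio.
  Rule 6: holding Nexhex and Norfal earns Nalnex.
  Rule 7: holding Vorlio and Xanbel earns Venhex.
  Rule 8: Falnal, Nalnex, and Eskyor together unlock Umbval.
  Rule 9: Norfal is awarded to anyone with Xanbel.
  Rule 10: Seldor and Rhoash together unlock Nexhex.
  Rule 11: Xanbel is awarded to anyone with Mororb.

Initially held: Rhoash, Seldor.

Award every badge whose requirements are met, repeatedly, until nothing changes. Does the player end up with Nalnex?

Yes

With Seldor and Rhoash, Nexhex is earned (Rule 10).
With Nexhex and Seldor, Xanbel is earned (Rule 3).
With Xanbel, Norfal is earned (Rule 9).
With Nexhex and Norfal, Nalnex is earned (Rule 6).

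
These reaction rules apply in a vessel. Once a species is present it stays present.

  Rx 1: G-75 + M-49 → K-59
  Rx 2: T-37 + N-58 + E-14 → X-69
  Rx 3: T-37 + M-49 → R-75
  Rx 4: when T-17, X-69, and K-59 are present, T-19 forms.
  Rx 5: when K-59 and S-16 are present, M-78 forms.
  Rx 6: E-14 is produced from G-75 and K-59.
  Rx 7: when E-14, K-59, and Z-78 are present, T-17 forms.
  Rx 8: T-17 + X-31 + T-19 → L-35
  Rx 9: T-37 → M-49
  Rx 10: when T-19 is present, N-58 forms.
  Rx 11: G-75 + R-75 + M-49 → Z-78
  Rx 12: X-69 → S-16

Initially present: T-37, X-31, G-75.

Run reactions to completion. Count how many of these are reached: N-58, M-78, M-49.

1

T-37 present → M-49 forms (Rx 9).
N-58 would need T-19 (Rx 10), but T-19 never forms.
M-78 would need K-59 and S-16 (Rx 5), but S-16 never forms.
M-49: reached.
Reached: M-49 — 1 of the 3.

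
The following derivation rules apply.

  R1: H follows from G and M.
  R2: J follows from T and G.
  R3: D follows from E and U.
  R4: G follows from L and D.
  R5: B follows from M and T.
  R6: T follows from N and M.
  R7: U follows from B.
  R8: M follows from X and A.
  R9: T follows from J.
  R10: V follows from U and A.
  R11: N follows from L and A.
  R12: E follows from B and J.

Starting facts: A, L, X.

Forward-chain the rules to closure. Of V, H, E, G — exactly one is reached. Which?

From X and A, R8 gives M.
From L and A, R11 gives N.
From N and M, R6 gives T.
M and T hold, so B follows (R5).
B holds, so U follows (R7).
From U and A, R10 gives V.
E would need B and J (R12), but J is never established. H would need G and M (R1), but G is never established. G would need L and D (R4), but D is never established.

V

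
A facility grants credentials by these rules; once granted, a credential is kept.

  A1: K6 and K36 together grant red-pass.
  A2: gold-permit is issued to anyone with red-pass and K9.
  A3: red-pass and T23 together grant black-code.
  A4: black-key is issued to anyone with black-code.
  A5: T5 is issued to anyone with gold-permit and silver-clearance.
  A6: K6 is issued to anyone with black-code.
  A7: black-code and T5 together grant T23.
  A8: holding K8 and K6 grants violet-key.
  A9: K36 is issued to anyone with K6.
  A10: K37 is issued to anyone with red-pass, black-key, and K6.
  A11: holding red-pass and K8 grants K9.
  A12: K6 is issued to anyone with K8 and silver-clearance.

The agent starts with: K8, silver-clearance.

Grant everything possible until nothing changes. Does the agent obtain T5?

Yes

Holding K8 and silver-clearance grants K6 (A12).
Holding K6 grants K36 (A9).
Holding K6 and K36 grants red-pass (A1).
Holding red-pass and K8 grants K9 (A11).
Holding red-pass and K9 grants gold-permit (A2).
Holding gold-permit and silver-clearance grants T5 (A5).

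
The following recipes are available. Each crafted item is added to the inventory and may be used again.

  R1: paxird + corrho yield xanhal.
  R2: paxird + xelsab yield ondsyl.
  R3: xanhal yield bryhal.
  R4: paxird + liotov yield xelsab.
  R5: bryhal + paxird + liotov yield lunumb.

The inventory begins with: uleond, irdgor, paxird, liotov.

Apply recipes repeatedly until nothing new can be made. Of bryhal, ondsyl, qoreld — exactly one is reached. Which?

Using R4, paxird and liotov make xelsab.
paxird + xelsab → ondsyl (R2).
bryhal would need xanhal (R3), but xanhal is never obtained. No rule produces qoreld, and it is not given.

ondsyl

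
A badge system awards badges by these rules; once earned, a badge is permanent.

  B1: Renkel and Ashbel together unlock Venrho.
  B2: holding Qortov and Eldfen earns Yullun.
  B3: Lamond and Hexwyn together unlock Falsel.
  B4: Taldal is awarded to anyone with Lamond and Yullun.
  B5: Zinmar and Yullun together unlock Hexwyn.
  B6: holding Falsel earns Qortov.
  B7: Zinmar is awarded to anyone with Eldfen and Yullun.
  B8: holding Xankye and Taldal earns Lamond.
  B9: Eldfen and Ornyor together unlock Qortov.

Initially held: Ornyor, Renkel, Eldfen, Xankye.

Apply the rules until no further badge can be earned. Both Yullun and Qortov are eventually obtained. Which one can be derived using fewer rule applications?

Qortov

Qortov: With Eldfen and Ornyor, Qortov is earned (B9). [1 rule application]
Yullun: With Eldfen and Ornyor, Qortov is earned (B9). With Qortov and Eldfen, Yullun is earned (B2). [2 rule applications]
Qortov needs fewer.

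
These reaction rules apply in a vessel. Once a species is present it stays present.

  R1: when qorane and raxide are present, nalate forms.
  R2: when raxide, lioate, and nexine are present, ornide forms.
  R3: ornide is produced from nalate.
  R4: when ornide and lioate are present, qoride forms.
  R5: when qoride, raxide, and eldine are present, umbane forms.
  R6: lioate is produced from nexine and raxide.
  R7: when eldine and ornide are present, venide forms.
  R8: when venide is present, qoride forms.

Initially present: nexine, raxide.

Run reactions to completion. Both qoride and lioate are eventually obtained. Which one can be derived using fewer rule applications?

lioate: nexine and raxide present → lioate forms (R6). [1 rule application]
qoride: nexine and raxide present → lioate forms (R6). raxide, lioate, and nexine present → ornide forms (R2). ornide and lioate present → qoride forms (R4). [3 rule applications]
lioate needs fewer.

lioate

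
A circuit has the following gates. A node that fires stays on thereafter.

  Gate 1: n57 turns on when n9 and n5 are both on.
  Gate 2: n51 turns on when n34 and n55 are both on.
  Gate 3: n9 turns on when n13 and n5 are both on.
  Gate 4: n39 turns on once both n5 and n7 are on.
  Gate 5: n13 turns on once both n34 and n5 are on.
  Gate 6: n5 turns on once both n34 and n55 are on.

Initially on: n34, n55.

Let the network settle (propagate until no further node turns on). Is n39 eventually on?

n39 would need n5 and n7 (Gate 4), but n7 never turns on.

No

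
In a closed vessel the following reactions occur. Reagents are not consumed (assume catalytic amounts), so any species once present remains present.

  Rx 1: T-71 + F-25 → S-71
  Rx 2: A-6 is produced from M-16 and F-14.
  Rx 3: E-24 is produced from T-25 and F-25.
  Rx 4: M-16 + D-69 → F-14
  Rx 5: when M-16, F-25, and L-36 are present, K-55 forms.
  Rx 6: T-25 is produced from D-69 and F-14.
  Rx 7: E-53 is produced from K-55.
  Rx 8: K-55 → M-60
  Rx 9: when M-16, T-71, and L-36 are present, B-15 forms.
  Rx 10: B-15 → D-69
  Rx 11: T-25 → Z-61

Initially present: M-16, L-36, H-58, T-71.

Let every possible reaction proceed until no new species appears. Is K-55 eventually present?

No

K-55 would need M-16, F-25, and L-36 (Rx 5), but F-25 never forms.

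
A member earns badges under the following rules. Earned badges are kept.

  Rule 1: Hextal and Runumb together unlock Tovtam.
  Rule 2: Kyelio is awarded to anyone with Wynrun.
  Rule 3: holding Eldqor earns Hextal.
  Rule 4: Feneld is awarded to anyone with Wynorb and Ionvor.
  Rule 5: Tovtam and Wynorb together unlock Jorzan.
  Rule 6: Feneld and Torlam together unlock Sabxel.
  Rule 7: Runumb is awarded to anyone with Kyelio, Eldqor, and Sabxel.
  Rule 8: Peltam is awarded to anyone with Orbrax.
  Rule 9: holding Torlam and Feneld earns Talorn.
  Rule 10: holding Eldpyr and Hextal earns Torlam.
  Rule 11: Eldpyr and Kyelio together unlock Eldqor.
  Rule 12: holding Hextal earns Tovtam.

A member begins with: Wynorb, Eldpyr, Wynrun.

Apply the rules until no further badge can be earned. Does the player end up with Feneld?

Feneld would need Wynorb and Ionvor (Rule 4), but Ionvor is never earned.

No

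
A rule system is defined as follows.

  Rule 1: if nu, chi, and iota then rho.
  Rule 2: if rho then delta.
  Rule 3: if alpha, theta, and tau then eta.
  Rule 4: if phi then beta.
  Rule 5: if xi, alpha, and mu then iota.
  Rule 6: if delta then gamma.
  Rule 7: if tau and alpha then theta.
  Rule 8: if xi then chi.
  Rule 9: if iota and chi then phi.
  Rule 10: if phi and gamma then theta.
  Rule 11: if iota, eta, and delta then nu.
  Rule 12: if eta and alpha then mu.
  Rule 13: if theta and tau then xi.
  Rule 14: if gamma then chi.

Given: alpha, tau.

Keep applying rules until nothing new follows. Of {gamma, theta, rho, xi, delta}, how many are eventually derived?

2

tau and alpha hold, so theta follows (Rule 7).
From theta and tau, Rule 13 gives xi.
gamma would need delta (Rule 6), but delta is never established.
theta: reached.
rho would need nu, chi, and iota (Rule 1), but nu is never established.
xi: reached.
delta would need rho (Rule 2), but rho is never established.
Reached: theta and xi — 2 of the 5.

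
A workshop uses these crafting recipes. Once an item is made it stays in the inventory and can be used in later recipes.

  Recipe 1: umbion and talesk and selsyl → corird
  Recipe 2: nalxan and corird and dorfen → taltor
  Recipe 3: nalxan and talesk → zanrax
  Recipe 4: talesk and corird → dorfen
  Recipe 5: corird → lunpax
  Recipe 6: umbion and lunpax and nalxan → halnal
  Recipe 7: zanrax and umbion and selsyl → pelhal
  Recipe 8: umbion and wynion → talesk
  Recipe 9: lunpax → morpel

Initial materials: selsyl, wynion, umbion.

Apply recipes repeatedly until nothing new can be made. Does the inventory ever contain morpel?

Yes

umbion and wynion → talesk (Recipe 8).
Using Recipe 1, umbion, talesk, and selsyl make corird.
corird → lunpax (Recipe 5).
Using Recipe 9, lunpax makes morpel.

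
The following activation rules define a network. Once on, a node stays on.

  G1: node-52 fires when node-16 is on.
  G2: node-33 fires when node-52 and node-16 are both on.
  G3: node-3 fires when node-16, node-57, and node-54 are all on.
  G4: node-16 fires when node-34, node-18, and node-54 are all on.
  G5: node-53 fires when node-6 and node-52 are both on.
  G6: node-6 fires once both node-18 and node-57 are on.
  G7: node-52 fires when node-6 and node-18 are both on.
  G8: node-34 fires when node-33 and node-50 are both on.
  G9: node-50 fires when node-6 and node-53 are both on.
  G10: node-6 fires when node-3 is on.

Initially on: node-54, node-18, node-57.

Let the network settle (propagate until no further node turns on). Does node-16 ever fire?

No

node-16 would need node-34, node-18, and node-54 (G4), but node-34 never turns on.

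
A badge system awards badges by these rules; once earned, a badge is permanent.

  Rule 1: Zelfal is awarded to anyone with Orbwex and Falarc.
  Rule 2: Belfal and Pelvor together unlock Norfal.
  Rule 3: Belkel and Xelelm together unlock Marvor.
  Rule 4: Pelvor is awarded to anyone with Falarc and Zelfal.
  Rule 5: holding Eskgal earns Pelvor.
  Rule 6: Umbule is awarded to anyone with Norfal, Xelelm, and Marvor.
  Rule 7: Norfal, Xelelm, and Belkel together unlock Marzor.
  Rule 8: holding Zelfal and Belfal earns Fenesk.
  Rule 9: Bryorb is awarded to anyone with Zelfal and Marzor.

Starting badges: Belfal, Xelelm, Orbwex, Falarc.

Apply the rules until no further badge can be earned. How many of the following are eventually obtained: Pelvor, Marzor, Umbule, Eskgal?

1

With Orbwex and Falarc, Zelfal is earned (Rule 1).
With Falarc and Zelfal, Pelvor is earned (Rule 4).
Pelvor: reached.
Marzor would need Norfal, Xelelm, and Belkel (Rule 7), but Belkel is never earned.
Umbule would need Norfal, Xelelm, and Marvor (Rule 6), but Marvor is never earned.
No rule produces Eskgal, and it is not given.
Reached: Pelvor — 1 of the 4.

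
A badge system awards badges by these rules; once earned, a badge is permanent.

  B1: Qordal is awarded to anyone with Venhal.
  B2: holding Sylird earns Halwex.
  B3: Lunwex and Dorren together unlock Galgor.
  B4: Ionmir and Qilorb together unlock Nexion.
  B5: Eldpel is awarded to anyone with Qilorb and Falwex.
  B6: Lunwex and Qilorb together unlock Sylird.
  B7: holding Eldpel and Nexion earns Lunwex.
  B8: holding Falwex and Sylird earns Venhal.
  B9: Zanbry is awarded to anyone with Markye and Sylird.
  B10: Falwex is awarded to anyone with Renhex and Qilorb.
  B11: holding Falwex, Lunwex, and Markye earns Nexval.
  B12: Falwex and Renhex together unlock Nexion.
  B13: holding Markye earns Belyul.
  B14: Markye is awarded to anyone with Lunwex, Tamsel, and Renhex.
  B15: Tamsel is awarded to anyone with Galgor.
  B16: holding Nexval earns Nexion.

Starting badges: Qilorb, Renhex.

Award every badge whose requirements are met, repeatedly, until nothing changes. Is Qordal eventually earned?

Yes

With Renhex and Qilorb, Falwex is earned (B10).
With Qilorb and Falwex, Eldpel is earned (B5).
With Falwex and Renhex, Nexion is earned (B12).
With Eldpel and Nexion, Lunwex is earned (B7).
With Lunwex and Qilorb, Sylird is earned (B6).
With Falwex and Sylird, Venhal is earned (B8).
With Venhal, Qordal is earned (B1).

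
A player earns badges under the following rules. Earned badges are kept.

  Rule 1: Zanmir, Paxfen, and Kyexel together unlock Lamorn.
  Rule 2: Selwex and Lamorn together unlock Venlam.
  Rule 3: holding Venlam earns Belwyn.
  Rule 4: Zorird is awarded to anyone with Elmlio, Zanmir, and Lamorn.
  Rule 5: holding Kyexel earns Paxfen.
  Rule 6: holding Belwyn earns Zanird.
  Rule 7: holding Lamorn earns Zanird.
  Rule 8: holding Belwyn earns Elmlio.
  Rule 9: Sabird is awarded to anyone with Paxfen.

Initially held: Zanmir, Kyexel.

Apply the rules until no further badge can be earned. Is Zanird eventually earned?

Yes

With Kyexel, Paxfen is earned (Rule 5).
With Zanmir, Paxfen, and Kyexel, Lamorn is earned (Rule 1).
With Lamorn, Zanird is earned (Rule 7).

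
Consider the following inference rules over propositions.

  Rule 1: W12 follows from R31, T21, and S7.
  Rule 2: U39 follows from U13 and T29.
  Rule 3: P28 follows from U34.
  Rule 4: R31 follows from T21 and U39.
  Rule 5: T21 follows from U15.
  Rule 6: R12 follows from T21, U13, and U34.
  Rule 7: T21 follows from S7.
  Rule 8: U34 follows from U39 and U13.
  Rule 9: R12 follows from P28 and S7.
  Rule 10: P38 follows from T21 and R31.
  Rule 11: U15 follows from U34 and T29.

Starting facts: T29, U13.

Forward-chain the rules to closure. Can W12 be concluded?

W12 would need R31, T21, and S7 (Rule 1), but S7 is never established.

No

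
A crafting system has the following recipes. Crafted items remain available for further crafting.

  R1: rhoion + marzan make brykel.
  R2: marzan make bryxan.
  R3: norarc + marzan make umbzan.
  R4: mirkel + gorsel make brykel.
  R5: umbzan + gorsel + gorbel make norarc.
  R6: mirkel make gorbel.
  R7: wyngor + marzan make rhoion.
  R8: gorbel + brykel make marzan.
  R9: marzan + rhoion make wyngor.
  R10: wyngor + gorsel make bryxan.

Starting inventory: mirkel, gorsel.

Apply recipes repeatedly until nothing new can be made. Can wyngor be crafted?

wyngor would need marzan and rhoion (R9), but rhoion is never obtained.

No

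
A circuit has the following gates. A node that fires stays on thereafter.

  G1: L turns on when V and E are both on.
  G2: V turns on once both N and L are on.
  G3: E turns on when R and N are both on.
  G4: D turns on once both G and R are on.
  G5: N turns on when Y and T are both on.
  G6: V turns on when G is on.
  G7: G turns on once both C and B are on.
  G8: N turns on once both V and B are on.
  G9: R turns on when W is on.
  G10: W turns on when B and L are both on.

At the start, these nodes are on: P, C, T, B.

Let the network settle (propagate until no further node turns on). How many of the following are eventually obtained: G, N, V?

G7: C and B on → G on.
G is on, so V turns on (G6).
V and B are on, so N turns on (G8).
G: reached.
N: reached.
V: reached.
All 3 are reached.

3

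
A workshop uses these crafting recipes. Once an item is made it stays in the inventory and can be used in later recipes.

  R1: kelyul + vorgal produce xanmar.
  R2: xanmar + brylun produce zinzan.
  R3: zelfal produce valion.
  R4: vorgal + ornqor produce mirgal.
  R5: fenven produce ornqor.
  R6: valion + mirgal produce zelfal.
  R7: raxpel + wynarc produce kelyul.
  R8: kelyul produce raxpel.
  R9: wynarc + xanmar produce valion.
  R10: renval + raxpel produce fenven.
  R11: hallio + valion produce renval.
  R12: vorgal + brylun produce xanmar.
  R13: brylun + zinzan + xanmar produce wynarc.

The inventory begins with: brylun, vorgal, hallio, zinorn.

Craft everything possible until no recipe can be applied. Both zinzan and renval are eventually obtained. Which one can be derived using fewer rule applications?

zinzan: vorgal + brylun → xanmar (R12). Using R2, xanmar and brylun make zinzan. [2 rule applications]
renval: vorgal + brylun → xanmar (R12). Using R2, xanmar and brylun make zinzan. Using R13, brylun, zinzan, and xanmar make wynarc. Using R9, wynarc and xanmar make valion. hallio + valion → renval (R11). [5 rule applications]
zinzan needs fewer.

zinzan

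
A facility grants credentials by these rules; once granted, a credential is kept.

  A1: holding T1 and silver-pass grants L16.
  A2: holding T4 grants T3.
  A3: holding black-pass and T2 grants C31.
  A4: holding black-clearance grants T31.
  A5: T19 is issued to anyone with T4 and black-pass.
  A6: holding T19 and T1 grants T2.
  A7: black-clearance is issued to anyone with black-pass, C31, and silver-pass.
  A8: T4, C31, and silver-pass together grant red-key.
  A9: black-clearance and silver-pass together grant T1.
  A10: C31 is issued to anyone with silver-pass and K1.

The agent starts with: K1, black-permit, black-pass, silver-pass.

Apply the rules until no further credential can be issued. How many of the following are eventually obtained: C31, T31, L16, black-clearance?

Holding silver-pass and K1 grants C31 (A10).
Holding black-pass, C31, and silver-pass grants black-clearance (A7).
Holding black-clearance grants T31 (A4).
Holding black-clearance and silver-pass grants T1 (A9).
Holding T1 and silver-pass grants L16 (A1).
C31: reached.
T31: reached.
L16: reached.
black-clearance: reached.
All 4 are reached.

4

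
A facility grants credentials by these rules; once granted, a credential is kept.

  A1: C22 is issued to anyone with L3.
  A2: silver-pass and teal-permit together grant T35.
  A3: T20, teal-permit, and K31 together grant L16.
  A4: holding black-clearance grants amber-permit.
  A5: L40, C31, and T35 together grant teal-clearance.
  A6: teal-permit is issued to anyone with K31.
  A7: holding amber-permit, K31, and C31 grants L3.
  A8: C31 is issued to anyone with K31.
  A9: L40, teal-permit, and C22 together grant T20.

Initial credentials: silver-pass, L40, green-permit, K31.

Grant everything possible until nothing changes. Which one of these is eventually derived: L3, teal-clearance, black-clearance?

Holding K31 grants teal-permit (A6).
Holding K31 grants C31 (A8).
Holding silver-pass and teal-permit grants T35 (A2).
Holding L40, C31, and T35 grants teal-clearance (A5).
L3 would need amber-permit, K31, and C31 (A7), but amber-permit is never granted. No rule produces black-clearance, and it is not given.

teal-clearance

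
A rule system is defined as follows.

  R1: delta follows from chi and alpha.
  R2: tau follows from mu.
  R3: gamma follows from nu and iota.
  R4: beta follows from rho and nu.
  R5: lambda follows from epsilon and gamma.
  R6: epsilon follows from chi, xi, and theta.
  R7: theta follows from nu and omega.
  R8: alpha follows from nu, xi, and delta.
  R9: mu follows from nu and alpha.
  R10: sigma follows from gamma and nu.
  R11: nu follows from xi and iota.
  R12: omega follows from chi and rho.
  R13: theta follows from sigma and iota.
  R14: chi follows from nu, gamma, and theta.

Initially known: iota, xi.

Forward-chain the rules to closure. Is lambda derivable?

Yes

xi and iota hold, so nu follows (R11).
nu and iota hold, so gamma follows (R3).
From gamma and nu, R10 gives sigma.
From sigma and iota, R13 gives theta.
From nu, gamma, and theta, R14 gives chi.
From chi, xi, and theta, R6 gives epsilon.
From epsilon and gamma, R5 gives lambda.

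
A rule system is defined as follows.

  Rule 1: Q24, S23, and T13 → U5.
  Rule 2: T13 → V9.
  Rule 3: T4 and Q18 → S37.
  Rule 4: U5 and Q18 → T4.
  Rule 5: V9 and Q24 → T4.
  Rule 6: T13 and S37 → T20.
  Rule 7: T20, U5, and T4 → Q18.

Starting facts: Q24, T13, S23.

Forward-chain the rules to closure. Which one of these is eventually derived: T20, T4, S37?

T4

From T13, Rule 2 gives V9.
V9 and Q24 hold, so T4 follows (Rule 5).
T20 would need T13 and S37 (Rule 6), but S37 is never established. S37 would need T4 and Q18 (Rule 3), but Q18 is never established.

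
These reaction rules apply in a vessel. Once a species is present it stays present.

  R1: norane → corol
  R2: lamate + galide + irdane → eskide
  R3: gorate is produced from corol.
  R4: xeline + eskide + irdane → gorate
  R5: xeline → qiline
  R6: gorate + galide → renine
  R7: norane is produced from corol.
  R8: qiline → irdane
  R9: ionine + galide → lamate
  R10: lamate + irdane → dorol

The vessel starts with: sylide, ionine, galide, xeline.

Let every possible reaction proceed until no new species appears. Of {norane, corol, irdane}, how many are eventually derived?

xeline present → qiline forms (R5).
qiline present → irdane forms (R8).
norane would need corol (R7), but corol never forms.
corol would need norane (R1), but norane never forms.
irdane: reached.
Reached: irdane — 1 of the 3.

1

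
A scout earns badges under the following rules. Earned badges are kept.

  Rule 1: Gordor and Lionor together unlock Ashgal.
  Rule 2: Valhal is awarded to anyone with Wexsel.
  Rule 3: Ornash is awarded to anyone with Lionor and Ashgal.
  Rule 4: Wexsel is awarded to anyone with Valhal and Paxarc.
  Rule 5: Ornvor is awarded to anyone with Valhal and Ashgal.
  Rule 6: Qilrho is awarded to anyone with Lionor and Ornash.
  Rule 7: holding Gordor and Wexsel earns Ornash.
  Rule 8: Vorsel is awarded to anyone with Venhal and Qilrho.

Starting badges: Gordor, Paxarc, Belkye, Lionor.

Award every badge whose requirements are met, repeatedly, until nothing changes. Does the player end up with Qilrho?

With Gordor and Lionor, Ashgal is earned (Rule 1).
With Lionor and Ashgal, Ornash is earned (Rule 3).
With Lionor and Ornash, Qilrho is earned (Rule 6).

Yes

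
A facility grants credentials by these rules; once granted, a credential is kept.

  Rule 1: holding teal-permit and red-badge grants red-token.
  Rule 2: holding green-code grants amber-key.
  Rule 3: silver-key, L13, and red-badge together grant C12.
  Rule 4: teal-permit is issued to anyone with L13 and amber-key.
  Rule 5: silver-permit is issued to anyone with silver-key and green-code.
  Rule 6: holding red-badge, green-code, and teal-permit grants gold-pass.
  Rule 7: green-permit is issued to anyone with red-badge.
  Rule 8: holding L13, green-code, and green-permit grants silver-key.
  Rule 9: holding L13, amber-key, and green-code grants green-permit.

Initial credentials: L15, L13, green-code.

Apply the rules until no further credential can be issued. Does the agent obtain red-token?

No

red-token would need teal-permit and red-badge (Rule 1), but red-badge is never granted.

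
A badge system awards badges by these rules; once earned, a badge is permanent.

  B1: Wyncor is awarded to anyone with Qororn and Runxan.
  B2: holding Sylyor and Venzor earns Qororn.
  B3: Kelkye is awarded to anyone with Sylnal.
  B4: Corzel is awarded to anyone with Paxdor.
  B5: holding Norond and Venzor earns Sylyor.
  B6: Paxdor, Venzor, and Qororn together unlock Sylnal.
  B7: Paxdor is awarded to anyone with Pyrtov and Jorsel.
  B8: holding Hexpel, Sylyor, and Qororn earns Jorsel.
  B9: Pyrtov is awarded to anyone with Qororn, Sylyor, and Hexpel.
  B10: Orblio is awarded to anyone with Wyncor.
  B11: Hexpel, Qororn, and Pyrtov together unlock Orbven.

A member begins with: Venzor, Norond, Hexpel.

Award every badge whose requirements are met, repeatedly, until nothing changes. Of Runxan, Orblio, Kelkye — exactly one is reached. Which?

With Norond and Venzor, Sylyor is earned (B5).
With Sylyor and Venzor, Qororn is earned (B2).
With Qororn, Sylyor, and Hexpel, Pyrtov is earned (B9).
With Hexpel, Sylyor, and Qororn, Jorsel is earned (B8).
With Pyrtov and Jorsel, Paxdor is earned (B7).
With Paxdor, Venzor, and Qororn, Sylnal is earned (B6).
With Sylnal, Kelkye is earned (B3).
Orblio would need Wyncor (B10), but Wyncor is never earned. No rule produces Runxan, and it is not given.

Kelkye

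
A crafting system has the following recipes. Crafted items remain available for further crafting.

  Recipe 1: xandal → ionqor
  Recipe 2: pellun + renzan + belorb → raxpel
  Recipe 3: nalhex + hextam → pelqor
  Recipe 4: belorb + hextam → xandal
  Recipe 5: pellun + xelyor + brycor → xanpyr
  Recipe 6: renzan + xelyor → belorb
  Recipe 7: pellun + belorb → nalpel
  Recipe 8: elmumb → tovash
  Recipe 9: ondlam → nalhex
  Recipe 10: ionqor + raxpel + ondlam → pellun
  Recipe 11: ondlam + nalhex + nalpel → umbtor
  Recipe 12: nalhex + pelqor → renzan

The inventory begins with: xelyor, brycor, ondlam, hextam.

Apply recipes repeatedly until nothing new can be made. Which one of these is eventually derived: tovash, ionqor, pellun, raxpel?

Using Recipe 9, ondlam makes nalhex.
nalhex + hextam → pelqor (Recipe 3).
nalhex + pelqor → renzan (Recipe 12).
Using Recipe 6, renzan and xelyor make belorb.
Using Recipe 4, belorb and hextam make xandal.
Using Recipe 1, xandal makes ionqor.
tovash would need elmumb (Recipe 8), but elmumb is never obtained. pellun would need ionqor, raxpel, and ondlam (Recipe 10), but raxpel is never obtained. raxpel would need pellun, renzan, and belorb (Recipe 2), but pellun is never obtained.

ionqor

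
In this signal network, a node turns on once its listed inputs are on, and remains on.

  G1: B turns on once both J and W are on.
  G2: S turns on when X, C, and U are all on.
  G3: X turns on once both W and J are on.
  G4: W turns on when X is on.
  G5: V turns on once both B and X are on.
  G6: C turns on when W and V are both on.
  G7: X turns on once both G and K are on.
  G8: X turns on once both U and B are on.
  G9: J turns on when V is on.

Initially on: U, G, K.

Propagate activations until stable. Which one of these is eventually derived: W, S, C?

W

G and K are on, so X turns on (G7).
X is on, so W turns on (G4).
S would need X, C, and U (G2), but C never turns on. C would need W and V (G6), but V never turns on.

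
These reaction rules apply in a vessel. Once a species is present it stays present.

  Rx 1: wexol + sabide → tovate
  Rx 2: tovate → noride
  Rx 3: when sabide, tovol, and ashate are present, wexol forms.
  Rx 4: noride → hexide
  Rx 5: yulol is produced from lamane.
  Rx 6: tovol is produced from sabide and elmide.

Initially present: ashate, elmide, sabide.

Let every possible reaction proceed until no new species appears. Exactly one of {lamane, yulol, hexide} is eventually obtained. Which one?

hexide

sabide and elmide present → tovol forms (Rx 6).
sabide, tovol, and ashate present → wexol forms (Rx 3).
wexol and sabide present → tovate forms (Rx 1).
tovate present → noride forms (Rx 2).
noride present → hexide forms (Rx 4).
No rule produces lamane, and it is not given. yulol would need lamane (Rx 5), but lamane never forms.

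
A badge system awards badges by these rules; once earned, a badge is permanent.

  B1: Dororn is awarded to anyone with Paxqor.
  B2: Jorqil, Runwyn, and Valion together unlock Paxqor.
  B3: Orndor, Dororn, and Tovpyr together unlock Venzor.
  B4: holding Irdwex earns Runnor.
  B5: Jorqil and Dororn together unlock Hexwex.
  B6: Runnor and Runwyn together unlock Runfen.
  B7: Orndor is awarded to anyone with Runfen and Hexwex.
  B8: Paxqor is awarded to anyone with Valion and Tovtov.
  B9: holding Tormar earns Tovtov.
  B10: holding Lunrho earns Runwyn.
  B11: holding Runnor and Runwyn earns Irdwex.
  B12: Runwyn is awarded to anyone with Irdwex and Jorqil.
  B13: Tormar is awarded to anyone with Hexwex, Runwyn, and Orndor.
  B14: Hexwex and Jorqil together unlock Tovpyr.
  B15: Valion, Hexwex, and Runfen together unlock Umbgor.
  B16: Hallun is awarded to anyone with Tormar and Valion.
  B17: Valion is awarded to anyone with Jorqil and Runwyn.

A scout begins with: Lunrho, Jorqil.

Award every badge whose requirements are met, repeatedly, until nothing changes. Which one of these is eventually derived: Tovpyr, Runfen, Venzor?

With Lunrho, Runwyn is earned (B10).
With Jorqil and Runwyn, Valion is earned (B17).
With Jorqil, Runwyn, and Valion, Paxqor is earned (B2).
With Paxqor, Dororn is earned (B1).
With Jorqil and Dororn, Hexwex is earned (B5).
With Hexwex and Jorqil, Tovpyr is earned (B14).
Venzor would need Orndor, Dororn, and Tovpyr (B3), but Orndor is never earned. Runfen would need Runnor and Runwyn (B6), but Runnor is never earned.

Tovpyr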